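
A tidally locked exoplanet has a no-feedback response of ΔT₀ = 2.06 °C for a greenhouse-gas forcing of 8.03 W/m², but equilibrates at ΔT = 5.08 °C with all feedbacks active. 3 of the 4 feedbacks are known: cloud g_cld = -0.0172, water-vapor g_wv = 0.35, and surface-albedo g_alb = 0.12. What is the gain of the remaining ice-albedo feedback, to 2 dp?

0.14

Amplification A = ΔT/ΔT₀ = 5.08/2.06 = 2.466.
Total gain g = 1 − 1/A = 1 − 1/2.466 = 0.5945.
Known gains sum to -0.0172 + 0.35 + 0.12 = 0.4528.
g_ice = 0.5945 − 0.4528 = 0.14.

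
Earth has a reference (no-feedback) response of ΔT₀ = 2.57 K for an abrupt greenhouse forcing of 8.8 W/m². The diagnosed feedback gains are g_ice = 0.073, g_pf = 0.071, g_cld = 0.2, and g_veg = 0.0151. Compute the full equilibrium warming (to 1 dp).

4.0 K

Total gain g = 0.073 + 0.071 + 0.2 + 0.0151 = 0.3591.
Amplification A = 1/(1 − 0.3591) = 1.56.
ΔT = 2.57 × 1.56 = 4.0 K.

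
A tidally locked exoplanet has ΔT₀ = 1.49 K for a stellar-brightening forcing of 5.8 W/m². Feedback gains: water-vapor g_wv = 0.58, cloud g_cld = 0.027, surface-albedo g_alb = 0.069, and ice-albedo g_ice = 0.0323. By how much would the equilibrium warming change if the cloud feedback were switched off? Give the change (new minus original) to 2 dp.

-0.43 K

Original: g = 0.7083, ΔT = 1.49/(1−0.7083) = 5.1080 K.
Without cloud: g' = 0.6813, ΔT' = 1.49/(1−0.6813) = 4.6752 K.
Change = 4.6752 − 5.1080 = -0.43 K.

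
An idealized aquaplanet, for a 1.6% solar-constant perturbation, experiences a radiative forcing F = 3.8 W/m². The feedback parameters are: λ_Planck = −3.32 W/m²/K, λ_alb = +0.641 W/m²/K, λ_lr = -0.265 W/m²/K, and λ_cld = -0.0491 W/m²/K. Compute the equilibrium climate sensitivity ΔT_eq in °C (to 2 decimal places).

Net feedback parameter λ = (−3.32) + (+0.641) + (-0.265) + (-0.0491) = -2.9931 W/m²/K.
ΔT = −F/λ = −3.8/(-2.9931) = 1.27 °C.

1.27 °C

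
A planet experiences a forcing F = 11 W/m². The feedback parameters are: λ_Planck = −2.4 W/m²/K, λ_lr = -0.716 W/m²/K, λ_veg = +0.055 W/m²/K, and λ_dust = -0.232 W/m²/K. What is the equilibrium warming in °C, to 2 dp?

Net feedback parameter λ = (−2.4) + (-0.716) + (+0.055) + (-0.232) = -3.293 W/m²/K.
ΔT = −F/λ = −11/(-3.293) = 3.34 °C.

3.34 °C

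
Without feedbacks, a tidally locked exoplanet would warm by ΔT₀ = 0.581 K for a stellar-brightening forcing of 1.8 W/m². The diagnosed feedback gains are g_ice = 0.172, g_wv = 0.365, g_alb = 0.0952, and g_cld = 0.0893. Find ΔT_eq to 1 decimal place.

Total gain g = 0.172 + 0.365 + 0.0952 + 0.0893 = 0.7215.
Amplification A = 1/(1 − 0.7215) = 3.591.
ΔT = 0.581 × 3.591 = 2.1 K.

2.1 K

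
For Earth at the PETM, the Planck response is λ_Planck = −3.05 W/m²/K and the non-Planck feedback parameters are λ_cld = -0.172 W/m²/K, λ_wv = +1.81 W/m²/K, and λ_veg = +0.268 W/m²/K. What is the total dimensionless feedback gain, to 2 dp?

0.62

Convert to gains: g_cld = -0.172/3.05 = -0.05639; g_wv = 1.81/3.05 = 0.5934; g_veg = 0.268/3.05 = 0.08787.
Total gain g = 0.62488.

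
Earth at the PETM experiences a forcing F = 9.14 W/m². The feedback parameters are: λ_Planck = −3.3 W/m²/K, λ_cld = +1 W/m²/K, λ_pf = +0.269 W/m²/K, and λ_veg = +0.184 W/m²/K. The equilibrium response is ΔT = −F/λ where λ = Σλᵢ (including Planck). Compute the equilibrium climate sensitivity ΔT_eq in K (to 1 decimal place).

Net feedback parameter λ = (−3.3) + (+1) + (+0.269) + (+0.184) = -1.847 W/m²/K.
ΔT = −F/λ = −9.14/(-1.847) = 4.9 K.

4.9 K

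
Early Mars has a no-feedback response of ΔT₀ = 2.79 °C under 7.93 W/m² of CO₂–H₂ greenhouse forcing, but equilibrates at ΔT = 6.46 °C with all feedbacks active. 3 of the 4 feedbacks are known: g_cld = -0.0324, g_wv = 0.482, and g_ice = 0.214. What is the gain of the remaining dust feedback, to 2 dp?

Amplification A = ΔT/ΔT₀ = 6.46/2.79 = 2.315.
Total gain g = 1 − 1/A = 1 − 1/2.315 = 0.568.
Known gains sum to -0.0324 + 0.482 + 0.214 = 0.6636.
g_dust = 0.568 − 0.6636 = -0.10.

-0.10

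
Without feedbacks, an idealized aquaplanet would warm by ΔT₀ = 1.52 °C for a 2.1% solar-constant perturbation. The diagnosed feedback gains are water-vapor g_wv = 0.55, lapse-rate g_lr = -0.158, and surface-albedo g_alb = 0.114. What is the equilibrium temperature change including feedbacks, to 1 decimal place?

Total gain g = 0.55 − 0.158 + 0.114 = 0.506.
Amplification A = 1/(1 − 0.506) = 2.024.
ΔT = 1.52 × 2.024 = 3.1 °C.

3.1 °C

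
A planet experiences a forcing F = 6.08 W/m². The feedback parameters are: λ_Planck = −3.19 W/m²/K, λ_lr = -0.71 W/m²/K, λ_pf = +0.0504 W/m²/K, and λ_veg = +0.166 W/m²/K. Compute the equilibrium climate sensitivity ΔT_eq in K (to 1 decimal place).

1.7 K

Net feedback parameter λ = (−3.19) + (-0.71) + (+0.0504) + (+0.166) = -3.6836 W/m²/K.
ΔT = −F/λ = −6.08/(-3.6836) = 1.7 K.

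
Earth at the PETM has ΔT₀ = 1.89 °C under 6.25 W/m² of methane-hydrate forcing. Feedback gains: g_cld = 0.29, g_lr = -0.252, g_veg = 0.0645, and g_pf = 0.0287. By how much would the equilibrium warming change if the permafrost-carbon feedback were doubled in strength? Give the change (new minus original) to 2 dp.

0.07 °C

Original: g = 0.1312, ΔT = 1.89/(1−0.1312) = 2.1754 °C.
With doubled permafrost-carbon: g' = 0.1599, ΔT' = 1.89/(1−0.1599) = 2.2497 °C.
Change = 2.2497 − 2.1754 = 0.07 °C.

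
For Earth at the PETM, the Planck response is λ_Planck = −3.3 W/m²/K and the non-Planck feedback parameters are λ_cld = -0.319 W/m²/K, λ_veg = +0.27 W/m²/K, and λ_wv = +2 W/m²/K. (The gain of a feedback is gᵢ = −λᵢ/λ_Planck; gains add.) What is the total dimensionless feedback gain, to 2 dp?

0.59

Convert to gains: g_cld = -0.319/3.3 = -0.09667; g_veg = 0.27/3.3 = 0.08182; g_wv = 2/3.3 = 0.6061.
Total gain g = 0.59125.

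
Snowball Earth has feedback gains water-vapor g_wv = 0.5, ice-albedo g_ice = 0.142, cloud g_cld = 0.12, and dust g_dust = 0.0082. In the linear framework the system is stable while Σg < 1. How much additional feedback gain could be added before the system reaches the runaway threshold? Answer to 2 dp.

Current total gain = 0.5 + 0.142 + 0.12 + 0.0082 = 0.7702.
Margin to runaway = 1 − 0.7702 = 0.23.

0.23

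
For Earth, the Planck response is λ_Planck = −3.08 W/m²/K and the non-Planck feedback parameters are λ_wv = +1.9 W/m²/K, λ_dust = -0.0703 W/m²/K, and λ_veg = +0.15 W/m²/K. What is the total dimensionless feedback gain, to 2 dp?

0.64

Convert to gains: g_wv = 1.9/3.08 = 0.6169; g_dust = -0.0703/3.08 = -0.02282; g_veg = 0.15/3.08 = 0.0487.
Total gain g = 0.64278.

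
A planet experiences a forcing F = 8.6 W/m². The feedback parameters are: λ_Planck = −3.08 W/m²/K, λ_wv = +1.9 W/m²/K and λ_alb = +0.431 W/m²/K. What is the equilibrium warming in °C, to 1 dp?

Net feedback parameter λ = (−3.08) + (+1.9) + (+0.431) = -0.749 W/m²/K.
ΔT = −F/λ = −8.6/(-0.749) = 11.5 °C.

11.5 °C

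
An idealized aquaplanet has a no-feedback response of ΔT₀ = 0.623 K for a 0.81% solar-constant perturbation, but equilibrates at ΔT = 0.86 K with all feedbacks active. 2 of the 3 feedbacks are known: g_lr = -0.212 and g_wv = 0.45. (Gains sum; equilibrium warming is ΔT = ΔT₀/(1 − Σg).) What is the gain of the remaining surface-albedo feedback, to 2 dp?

Amplification A = ΔT/ΔT₀ = 0.86/0.623 = 1.38.
Total gain g = 1 − 1/A = 1 − 1/1.38 = 0.2754.
Known gains sum to -0.212 + 0.45 = 0.238.
g_alb = 0.2754 − 0.238 = 0.04.

0.04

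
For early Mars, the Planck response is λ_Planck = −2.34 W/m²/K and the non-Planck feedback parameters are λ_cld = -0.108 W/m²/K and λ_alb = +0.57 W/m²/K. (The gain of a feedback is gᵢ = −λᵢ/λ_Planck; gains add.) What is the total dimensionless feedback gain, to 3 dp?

0.197

Convert to gains: g_cld = -0.108/2.34 = -0.04615; g_alb = 0.57/2.34 = 0.2436.
Total gain g = 0.19745.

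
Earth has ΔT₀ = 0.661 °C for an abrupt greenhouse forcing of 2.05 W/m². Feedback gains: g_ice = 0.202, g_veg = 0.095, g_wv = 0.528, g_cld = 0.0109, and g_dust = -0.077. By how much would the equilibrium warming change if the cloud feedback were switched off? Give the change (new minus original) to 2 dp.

Original: g = 0.7589, ΔT = 0.661/(1−0.7589) = 2.7416 °C.
Without cloud: g' = 0.748, ΔT' = 0.661/(1−0.748) = 2.6230 °C.
Change = 2.6230 − 2.7416 = -0.12 °C.

-0.12 °C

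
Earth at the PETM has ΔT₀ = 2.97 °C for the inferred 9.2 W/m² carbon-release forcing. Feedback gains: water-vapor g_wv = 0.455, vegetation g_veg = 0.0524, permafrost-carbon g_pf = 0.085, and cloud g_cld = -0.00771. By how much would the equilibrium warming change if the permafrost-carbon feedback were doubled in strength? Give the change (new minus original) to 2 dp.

Original: g = 0.58469, ΔT = 2.97/(1−0.58469) = 7.1513 °C.
With doubled permafrost-carbon: g' = 0.66969, ΔT' = 2.97/(1−0.66969) = 8.9916 °C.
Change = 8.9916 − 7.1513 = 1.84 °C.

1.84 °C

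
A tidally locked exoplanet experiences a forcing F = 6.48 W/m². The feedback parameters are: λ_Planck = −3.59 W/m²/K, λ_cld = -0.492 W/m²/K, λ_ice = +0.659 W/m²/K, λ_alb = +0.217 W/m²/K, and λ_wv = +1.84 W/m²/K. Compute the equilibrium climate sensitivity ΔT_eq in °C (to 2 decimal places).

Net feedback parameter λ = (−3.59) + (-0.492) + (+0.659) + (+0.217) + (+1.84) = -1.366 W/m²/K.
ΔT = −F/λ = −6.48/(-1.366) = 4.74 °C.

4.74 °C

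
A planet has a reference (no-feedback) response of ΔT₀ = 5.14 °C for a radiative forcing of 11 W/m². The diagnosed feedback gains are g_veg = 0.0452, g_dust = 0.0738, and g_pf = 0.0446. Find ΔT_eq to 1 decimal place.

Total gain g = 0.0452 + 0.0738 + 0.0446 = 0.1636.
Amplification A = 1/(1 − 0.1636) = 1.196.
ΔT = 5.14 × 1.196 = 6.1 °C.

6.1 °C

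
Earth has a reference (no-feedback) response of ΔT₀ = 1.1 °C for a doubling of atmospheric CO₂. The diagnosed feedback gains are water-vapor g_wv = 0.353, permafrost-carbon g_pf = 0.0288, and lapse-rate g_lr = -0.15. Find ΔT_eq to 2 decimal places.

1.43 °C

Total gain g = 0.353 + 0.0288 − 0.15 = 0.2318.
Amplification A = 1/(1 − 0.2318) = 1.302.
ΔT = 1.1 × 1.302 = 1.43 °C.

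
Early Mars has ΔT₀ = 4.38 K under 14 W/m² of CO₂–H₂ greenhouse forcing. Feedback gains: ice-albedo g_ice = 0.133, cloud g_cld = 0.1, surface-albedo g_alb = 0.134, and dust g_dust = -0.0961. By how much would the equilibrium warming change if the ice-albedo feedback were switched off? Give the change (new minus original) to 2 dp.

-0.93 K

Original: g = 0.2709, ΔT = 4.38/(1−0.2709) = 6.0074 K.
Without ice-albedo: g' = 0.1379, ΔT' = 4.38/(1−0.1379) = 5.0806 K.
Change = 5.0806 − 6.0074 = -0.93 K.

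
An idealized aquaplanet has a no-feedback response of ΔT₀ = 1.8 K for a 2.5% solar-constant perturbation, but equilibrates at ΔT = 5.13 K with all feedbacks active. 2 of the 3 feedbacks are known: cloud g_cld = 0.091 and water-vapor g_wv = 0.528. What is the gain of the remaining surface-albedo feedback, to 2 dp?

Amplification A = ΔT/ΔT₀ = 5.13/1.8 = 2.85.
Total gain g = 1 − 1/A = 1 − 1/2.85 = 0.6491.
Known gains sum to 0.091 + 0.528 = 0.619.
g_alb = 0.6491 − 0.619 = 0.03.

0.03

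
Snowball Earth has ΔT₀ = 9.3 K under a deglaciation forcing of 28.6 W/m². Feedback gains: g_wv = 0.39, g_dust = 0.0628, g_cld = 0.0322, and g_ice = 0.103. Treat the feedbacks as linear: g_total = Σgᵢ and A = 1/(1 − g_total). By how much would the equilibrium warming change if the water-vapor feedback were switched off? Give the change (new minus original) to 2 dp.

-10.98 K

Original: g = 0.588, ΔT = 9.3/(1−0.588) = 22.5728 K.
Without water-vapor: g' = 0.198, ΔT' = 9.3/(1−0.198) = 11.5960 K.
Change = 11.5960 − 22.5728 = -10.98 K.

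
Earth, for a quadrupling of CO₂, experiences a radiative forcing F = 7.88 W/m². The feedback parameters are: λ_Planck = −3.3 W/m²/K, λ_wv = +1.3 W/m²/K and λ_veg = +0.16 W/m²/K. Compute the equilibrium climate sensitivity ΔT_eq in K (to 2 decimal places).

4.28 K

Net feedback parameter λ = (−3.3) + (+1.3) + (+0.16) = -1.84 W/m²/K.
ΔT = −F/λ = −7.88/(-1.84) = 4.28 K.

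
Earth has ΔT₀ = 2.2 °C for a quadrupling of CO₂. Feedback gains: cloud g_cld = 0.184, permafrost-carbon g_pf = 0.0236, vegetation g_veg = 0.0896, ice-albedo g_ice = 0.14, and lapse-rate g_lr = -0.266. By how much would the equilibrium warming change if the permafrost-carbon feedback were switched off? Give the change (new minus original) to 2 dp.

-0.07 °C

Original: g = 0.1712, ΔT = 2.2/(1−0.1712) = 2.6544 °C.
Without permafrost-carbon: g' = 0.1476, ΔT' = 2.2/(1−0.1476) = 2.5809 °C.
Change = 2.5809 − 2.6544 = -0.07 °C.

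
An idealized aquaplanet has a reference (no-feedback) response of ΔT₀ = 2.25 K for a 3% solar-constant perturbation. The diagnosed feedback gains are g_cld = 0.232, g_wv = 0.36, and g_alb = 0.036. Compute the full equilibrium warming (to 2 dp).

Total gain g = 0.232 + 0.36 + 0.036 = 0.628.
Amplification A = 1/(1 − 0.628) = 2.688.
ΔT = 2.25 × 2.688 = 6.05 K.

6.05 K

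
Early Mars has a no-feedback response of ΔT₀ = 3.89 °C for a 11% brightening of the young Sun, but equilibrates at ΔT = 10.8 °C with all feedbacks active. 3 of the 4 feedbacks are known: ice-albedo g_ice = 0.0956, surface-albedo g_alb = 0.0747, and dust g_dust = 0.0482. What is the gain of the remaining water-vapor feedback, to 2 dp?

Amplification A = ΔT/ΔT₀ = 10.8/3.89 = 2.776.
Total gain g = 1 − 1/A = 1 − 1/2.776 = 0.6398.
Known gains sum to 0.0956 + 0.0747 + 0.0482 = 0.2185.
g_wv = 0.6398 − 0.2185 = 0.42.

0.42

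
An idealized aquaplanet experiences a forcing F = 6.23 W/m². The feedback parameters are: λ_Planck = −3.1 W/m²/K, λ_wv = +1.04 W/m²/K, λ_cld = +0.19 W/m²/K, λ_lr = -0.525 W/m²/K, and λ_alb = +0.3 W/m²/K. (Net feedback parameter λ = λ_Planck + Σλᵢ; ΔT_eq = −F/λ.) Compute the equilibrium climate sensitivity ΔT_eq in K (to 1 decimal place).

3.0 K

Net feedback parameter λ = (−3.1) + (+1.04) + (+0.19) + (-0.525) + (+0.3) = -2.095 W/m²/K.
ΔT = −F/λ = −6.23/(-2.095) = 3.0 K.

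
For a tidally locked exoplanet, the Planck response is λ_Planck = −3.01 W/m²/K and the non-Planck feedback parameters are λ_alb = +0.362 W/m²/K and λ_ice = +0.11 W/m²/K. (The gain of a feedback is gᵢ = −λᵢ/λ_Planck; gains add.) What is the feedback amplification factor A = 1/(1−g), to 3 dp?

Convert to gains: g_alb = 0.362/3.01 = 0.1203; g_ice = 0.11/3.01 = 0.03654.
Total gain g = 0.15684.
A = 1/(1 − 0.15684) = 1.186.

1.186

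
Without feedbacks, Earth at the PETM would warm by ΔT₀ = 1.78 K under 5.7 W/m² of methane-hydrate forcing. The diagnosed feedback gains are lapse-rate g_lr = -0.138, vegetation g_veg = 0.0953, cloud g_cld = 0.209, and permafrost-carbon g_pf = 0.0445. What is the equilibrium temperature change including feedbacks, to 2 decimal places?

Total gain g = -0.138 + 0.0953 + 0.209 + 0.0445 = 0.2108.
Amplification A = 1/(1 − 0.2108) = 1.267.
ΔT = 1.78 × 1.267 = 2.26 K.

2.26 K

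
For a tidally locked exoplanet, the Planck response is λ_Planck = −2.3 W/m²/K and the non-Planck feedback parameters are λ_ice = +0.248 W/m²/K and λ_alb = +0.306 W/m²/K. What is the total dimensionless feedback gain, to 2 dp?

Convert to gains: g_ice = 0.248/2.3 = 0.1078; g_alb = 0.306/2.3 = 0.133.
Total gain g = 0.2408.

0.24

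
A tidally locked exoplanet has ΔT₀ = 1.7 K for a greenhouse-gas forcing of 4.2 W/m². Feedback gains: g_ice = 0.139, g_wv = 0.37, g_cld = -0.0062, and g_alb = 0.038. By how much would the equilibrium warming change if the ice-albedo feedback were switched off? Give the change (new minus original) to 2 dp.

-0.86 K

Original: g = 0.5408, ΔT = 1.7/(1−0.5408) = 3.7021 K.
Without ice-albedo: g' = 0.4018, ΔT' = 1.7/(1−0.4018) = 2.8419 K.
Change = 2.8419 − 3.7021 = -0.86 K.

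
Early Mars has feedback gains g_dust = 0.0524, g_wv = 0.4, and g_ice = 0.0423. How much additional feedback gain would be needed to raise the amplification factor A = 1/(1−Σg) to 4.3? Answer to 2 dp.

Current total gain = 0.4947.
Target gain for A = 4.3: g* = 1 − 1/4.3 = 0.7674.
Additional gain needed = 0.7674 − 0.4947 = 0.27.

0.27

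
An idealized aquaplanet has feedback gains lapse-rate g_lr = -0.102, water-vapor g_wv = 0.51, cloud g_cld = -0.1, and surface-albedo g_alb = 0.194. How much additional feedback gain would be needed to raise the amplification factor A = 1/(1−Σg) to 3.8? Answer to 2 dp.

0.23

Current total gain = 0.502.
Target gain for A = 3.8: g* = 1 − 1/3.8 = 0.7368.
Additional gain needed = 0.7368 − 0.502 = 0.23.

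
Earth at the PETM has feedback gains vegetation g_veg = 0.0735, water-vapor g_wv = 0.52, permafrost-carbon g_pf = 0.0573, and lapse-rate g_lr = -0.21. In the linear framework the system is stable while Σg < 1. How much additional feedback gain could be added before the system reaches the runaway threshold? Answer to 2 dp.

Current total gain = 0.0735 + 0.52 + 0.0573 − 0.21 = 0.4408.
Margin to runaway = 1 − 0.4408 = 0.56.

0.56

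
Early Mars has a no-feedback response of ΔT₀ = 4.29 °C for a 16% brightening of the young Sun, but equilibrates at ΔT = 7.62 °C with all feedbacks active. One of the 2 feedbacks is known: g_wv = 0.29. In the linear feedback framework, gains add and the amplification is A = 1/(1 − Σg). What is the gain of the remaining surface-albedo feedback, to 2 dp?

0.15

Amplification A = ΔT/ΔT₀ = 7.62/4.29 = 1.776.
Total gain g = 1 − 1/A = 1 − 1/1.776 = 0.4369.
The known gain is 0.29.
g_alb = 0.4369 − 0.29 = 0.15.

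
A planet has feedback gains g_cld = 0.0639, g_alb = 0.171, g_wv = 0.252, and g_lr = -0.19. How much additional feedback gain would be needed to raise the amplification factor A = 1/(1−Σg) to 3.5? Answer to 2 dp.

Current total gain = 0.2969.
Target gain for A = 3.5: g* = 1 − 1/3.5 = 0.7143.
Additional gain needed = 0.7143 − 0.2969 = 0.42.

0.42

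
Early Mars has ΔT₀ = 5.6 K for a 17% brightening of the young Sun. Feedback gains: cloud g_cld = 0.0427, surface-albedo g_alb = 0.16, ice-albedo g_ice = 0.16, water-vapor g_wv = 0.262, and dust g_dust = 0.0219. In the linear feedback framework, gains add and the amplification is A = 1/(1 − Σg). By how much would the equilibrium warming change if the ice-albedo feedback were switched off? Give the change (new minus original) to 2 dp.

Original: g = 0.6466, ΔT = 5.6/(1−0.6466) = 15.8461 K.
Without ice-albedo: g' = 0.4866, ΔT' = 5.6/(1−0.4866) = 10.9077 K.
Change = 10.9077 − 15.8461 = -4.94 K.

-4.94 K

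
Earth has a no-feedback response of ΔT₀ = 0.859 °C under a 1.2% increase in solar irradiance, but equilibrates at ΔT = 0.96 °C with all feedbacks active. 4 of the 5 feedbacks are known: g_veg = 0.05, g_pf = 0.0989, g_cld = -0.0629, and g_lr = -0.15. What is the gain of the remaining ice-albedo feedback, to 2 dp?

0.17

Amplification A = ΔT/ΔT₀ = 0.96/0.859 = 1.118.
Total gain g = 1 − 1/A = 1 − 1/1.118 = 0.1055.
Known gains sum to 0.05 + 0.0989 − 0.0629 − 0.15 = -0.064.
g_ice = 0.1055 + 0.064 = 0.17.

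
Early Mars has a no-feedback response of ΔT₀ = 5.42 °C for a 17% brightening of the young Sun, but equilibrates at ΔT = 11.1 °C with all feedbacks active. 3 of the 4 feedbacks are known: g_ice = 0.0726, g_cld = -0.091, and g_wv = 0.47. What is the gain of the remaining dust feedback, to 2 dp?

Amplification A = ΔT/ΔT₀ = 11.1/5.42 = 2.048.
Total gain g = 1 − 1/A = 1 − 1/2.048 = 0.5117.
Known gains sum to 0.0726 − 0.091 + 0.47 = 0.4516.
g_dust = 0.5117 − 0.4516 = 0.06.

0.06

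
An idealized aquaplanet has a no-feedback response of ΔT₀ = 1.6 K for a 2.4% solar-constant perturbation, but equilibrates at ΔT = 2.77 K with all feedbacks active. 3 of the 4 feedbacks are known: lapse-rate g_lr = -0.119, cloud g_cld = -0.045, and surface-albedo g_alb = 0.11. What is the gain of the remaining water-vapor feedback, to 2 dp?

0.48

Amplification A = ΔT/ΔT₀ = 2.77/1.6 = 1.731.
Total gain g = 1 − 1/A = 1 − 1/1.731 = 0.4223.
Known gains sum to -0.119 − 0.045 + 0.11 = -0.054.
g_wv = 0.4223 + 0.054 = 0.48.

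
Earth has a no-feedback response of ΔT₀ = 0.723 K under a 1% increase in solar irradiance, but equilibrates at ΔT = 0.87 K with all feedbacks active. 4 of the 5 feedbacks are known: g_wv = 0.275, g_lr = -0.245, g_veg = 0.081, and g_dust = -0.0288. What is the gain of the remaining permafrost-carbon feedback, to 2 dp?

0.09

Amplification A = ΔT/ΔT₀ = 0.87/0.723 = 1.203.
Total gain g = 1 − 1/A = 1 − 1/1.203 = 0.1687.
Known gains sum to 0.275 − 0.245 + 0.081 − 0.0288 = 0.0822.
g_pf = 0.1687 − 0.0822 = 0.09.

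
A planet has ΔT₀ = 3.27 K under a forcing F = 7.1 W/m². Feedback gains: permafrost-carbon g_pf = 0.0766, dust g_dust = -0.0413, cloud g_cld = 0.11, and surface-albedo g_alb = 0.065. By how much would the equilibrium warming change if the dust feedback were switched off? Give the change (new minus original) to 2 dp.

0.23 K

Original: g = 0.2103, ΔT = 3.27/(1−0.2103) = 4.1408 K.
Without dust: g' = 0.2516, ΔT' = 3.27/(1−0.2516) = 4.3693 K.
Change = 4.3693 − 4.1408 = 0.23 K.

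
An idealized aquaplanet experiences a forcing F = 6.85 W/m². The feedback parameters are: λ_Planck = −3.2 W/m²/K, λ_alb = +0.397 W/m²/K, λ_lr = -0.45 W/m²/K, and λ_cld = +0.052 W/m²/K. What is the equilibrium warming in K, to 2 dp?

Net feedback parameter λ = (−3.2) + (+0.397) + (-0.45) + (+0.052) = -3.201 W/m²/K.
ΔT = −F/λ = −6.85/(-3.201) = 2.14 K.

2.14 K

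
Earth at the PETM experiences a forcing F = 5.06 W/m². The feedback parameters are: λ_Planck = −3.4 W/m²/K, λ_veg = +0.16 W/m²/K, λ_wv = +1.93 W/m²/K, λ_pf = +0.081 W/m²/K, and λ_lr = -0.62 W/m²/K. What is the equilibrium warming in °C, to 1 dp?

Net feedback parameter λ = (−3.4) + (+0.16) + (+1.93) + (+0.081) + (-0.62) = -1.849 W/m²/K.
ΔT = −F/λ = −5.06/(-1.849) = 2.7 °C.

2.7 °C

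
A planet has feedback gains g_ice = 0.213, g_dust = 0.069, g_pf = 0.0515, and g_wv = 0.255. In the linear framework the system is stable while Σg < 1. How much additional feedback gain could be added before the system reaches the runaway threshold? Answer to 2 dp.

Current total gain = 0.213 + 0.069 + 0.0515 + 0.255 = 0.5885.
Margin to runaway = 1 − 0.5885 = 0.41.

0.41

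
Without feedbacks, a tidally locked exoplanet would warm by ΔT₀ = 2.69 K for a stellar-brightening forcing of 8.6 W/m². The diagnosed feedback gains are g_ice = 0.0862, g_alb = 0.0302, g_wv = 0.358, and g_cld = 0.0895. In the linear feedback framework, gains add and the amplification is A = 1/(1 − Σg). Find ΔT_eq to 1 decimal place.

6.2 K

Total gain g = 0.0862 + 0.0302 + 0.358 + 0.0895 = 0.5639.
Amplification A = 1/(1 − 0.5639) = 2.293.
ΔT = 2.69 × 2.293 = 6.2 K.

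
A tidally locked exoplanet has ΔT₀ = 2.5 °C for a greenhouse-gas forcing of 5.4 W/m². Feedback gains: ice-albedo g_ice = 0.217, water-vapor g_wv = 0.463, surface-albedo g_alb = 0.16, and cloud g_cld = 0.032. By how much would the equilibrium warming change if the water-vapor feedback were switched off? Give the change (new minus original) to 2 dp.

-15.30 °C

Original: g = 0.872, ΔT = 2.5/(1−0.872) = 19.5312 °C.
Without water-vapor: g' = 0.409, ΔT' = 2.5/(1−0.409) = 4.2301 °C.
Change = 4.2301 − 19.5312 = -15.30 °C.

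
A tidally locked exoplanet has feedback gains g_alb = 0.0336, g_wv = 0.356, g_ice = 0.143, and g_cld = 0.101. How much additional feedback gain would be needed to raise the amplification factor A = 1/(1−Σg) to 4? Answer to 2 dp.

0.12

Current total gain = 0.6336.
Target gain for A = 4: g* = 1 − 1/4 = 0.75.
Additional gain needed = 0.75 − 0.6336 = 0.12.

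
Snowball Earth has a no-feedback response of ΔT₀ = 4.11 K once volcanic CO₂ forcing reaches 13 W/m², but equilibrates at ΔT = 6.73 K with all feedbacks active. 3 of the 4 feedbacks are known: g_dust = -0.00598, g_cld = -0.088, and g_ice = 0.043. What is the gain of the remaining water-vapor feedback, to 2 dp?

0.44

Amplification A = ΔT/ΔT₀ = 6.73/4.11 = 1.637.
Total gain g = 1 − 1/A = 1 − 1/1.637 = 0.3891.
Known gains sum to -0.00598 − 0.088 + 0.043 = -0.05098.
g_wv = 0.3891 + 0.05098 = 0.44.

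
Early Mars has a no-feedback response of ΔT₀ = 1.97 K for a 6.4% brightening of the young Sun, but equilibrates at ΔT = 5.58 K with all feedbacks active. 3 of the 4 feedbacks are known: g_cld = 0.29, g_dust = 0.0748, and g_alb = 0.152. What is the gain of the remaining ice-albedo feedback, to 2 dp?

Amplification A = ΔT/ΔT₀ = 5.58/1.97 = 2.832.
Total gain g = 1 − 1/A = 1 − 1/2.832 = 0.6469.
Known gains sum to 0.29 + 0.0748 + 0.152 = 0.5168.
g_ice = 0.6469 − 0.5168 = 0.13.

0.13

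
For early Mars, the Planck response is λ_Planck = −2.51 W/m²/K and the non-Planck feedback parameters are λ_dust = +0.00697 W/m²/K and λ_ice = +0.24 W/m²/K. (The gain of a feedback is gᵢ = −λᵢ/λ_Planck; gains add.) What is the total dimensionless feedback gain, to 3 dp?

Convert to gains: g_dust = 0.00697/2.51 = 0.002777; g_ice = 0.24/2.51 = 0.09562.
Total gain g = 0.098397.

0.098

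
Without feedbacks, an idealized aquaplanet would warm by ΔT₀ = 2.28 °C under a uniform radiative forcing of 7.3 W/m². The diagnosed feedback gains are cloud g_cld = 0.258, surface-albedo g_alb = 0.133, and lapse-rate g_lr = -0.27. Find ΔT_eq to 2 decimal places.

Total gain g = 0.258 + 0.133 − 0.27 = 0.121.
Amplification A = 1/(1 − 0.121) = 1.138.
ΔT = 2.28 × 1.138 = 2.59 °C.

2.59 °C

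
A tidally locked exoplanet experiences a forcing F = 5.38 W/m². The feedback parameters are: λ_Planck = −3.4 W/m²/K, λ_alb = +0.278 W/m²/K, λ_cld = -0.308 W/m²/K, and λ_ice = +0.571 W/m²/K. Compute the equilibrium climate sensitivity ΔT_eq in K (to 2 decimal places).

Net feedback parameter λ = (−3.4) + (+0.278) + (-0.308) + (+0.571) = -2.859 W/m²/K.
ΔT = −F/λ = −5.38/(-2.859) = 1.88 K.

1.88 K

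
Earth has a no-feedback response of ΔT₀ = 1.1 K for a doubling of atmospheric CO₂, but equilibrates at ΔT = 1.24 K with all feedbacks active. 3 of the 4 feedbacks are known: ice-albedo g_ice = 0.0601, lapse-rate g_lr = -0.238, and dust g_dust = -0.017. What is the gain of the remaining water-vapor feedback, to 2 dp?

Amplification A = ΔT/ΔT₀ = 1.24/1.1 = 1.127.
Total gain g = 1 − 1/A = 1 − 1/1.127 = 0.1127.
Known gains sum to 0.0601 − 0.238 − 0.017 = -0.1949.
g_wv = 0.1127 + 0.1949 = 0.31.

0.31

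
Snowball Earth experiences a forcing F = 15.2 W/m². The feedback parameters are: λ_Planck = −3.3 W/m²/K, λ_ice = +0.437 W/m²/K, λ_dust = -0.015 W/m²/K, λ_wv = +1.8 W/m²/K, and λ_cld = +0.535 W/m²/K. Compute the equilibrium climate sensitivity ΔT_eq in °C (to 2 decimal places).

Net feedback parameter λ = (−3.3) + (+0.437) + (-0.015) + (+1.8) + (+0.535) = -0.543 W/m²/K.
ΔT = −F/λ = −15.2/(-0.543) = 27.99 °C.

27.99 °C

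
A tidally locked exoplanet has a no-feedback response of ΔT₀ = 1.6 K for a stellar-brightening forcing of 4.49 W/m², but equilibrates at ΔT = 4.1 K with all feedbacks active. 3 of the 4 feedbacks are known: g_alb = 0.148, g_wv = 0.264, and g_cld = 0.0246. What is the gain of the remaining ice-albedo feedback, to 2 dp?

0.17

Amplification A = ΔT/ΔT₀ = 4.1/1.6 = 2.562.
Total gain g = 1 − 1/A = 1 − 1/2.562 = 0.6097.
Known gains sum to 0.148 + 0.264 + 0.0246 = 0.4366.
g_ice = 0.6097 − 0.4366 = 0.17.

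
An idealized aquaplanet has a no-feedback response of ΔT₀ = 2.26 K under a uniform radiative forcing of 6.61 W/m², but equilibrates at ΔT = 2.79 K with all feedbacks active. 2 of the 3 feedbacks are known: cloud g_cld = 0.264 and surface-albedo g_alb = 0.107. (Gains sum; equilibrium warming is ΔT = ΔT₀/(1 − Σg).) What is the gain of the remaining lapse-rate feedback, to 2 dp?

Amplification A = ΔT/ΔT₀ = 2.79/2.26 = 1.235.
Total gain g = 1 − 1/A = 1 − 1/1.235 = 0.1903.
Known gains sum to 0.264 + 0.107 = 0.371.
g_lr = 0.1903 − 0.371 = -0.18.

-0.18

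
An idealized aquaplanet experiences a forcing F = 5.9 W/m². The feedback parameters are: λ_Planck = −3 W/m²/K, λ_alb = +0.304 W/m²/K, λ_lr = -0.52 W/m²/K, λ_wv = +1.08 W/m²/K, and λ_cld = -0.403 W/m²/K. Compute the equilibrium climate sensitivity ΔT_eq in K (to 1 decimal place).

Net feedback parameter λ = (−3) + (+0.304) + (-0.52) + (+1.08) + (-0.403) = -2.539 W/m²/K.
ΔT = −F/λ = −5.9/(-2.539) = 2.3 K.

2.3 K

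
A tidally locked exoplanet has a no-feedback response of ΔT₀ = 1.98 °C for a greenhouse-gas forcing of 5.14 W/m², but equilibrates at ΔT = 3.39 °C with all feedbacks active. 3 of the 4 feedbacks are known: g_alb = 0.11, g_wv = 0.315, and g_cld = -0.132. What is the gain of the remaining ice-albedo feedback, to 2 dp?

0.12

Amplification A = ΔT/ΔT₀ = 3.39/1.98 = 1.712.
Total gain g = 1 − 1/A = 1 − 1/1.712 = 0.4159.
Known gains sum to 0.11 + 0.315 − 0.132 = 0.293.
g_ice = 0.4159 − 0.293 = 0.12.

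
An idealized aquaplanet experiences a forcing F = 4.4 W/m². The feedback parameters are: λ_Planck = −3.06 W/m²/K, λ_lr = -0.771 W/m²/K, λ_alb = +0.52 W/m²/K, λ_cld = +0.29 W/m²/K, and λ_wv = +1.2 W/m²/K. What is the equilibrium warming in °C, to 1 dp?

2.4 °C

Net feedback parameter λ = (−3.06) + (-0.771) + (+0.52) + (+0.29) + (+1.2) = -1.821 W/m²/K.
ΔT = −F/λ = −4.4/(-1.821) = 2.4 °C.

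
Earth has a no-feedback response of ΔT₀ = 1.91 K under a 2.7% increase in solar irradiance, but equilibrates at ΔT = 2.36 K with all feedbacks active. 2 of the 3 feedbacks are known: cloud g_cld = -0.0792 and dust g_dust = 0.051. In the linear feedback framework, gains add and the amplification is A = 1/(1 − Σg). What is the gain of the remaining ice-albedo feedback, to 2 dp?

0.22

Amplification A = ΔT/ΔT₀ = 2.36/1.91 = 1.236.
Total gain g = 1 − 1/A = 1 − 1/1.236 = 0.1909.
Known gains sum to -0.0792 + 0.051 = -0.0282.
g_ice = 0.1909 + 0.0282 = 0.22.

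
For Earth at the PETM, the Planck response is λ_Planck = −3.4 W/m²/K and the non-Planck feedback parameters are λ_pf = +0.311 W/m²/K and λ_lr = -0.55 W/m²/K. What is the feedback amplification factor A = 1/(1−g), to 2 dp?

Convert to gains: g_pf = 0.311/3.4 = 0.09147; g_lr = -0.55/3.4 = -0.1618.
Total gain g = -0.07033.
A = 1/(1 + 0.07033) = 0.93.

0.93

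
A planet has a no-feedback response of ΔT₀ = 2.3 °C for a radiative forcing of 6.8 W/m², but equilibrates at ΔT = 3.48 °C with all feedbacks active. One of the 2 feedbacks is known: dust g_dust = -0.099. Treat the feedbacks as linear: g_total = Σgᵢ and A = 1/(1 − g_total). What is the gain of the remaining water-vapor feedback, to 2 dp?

Amplification A = ΔT/ΔT₀ = 3.48/2.3 = 1.513.
Total gain g = 1 − 1/A = 1 − 1/1.513 = 0.3391.
The known gain is -0.099.
g_wv = 0.3391 + 0.099 = 0.44.

0.44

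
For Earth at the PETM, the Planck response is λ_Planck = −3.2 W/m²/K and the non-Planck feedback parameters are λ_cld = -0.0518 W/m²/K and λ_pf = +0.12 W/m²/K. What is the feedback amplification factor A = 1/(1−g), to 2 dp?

Convert to gains: g_cld = -0.0518/3.2 = -0.01619; g_pf = 0.12/3.2 = 0.0375.
Total gain g = 0.02131.
A = 1/(1 − 0.02131) = 1.02.

1.02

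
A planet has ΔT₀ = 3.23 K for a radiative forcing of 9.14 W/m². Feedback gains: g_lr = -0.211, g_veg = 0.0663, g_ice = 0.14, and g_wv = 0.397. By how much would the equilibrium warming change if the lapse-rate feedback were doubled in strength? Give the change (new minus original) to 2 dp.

Original: g = 0.3923, ΔT = 3.23/(1−0.3923) = 5.3151 K.
With doubled lapse-rate: g' = 0.1813, ΔT' = 3.23/(1−0.1813) = 3.9453 K.
Change = 3.9453 − 5.3151 = -1.37 K.

-1.37 K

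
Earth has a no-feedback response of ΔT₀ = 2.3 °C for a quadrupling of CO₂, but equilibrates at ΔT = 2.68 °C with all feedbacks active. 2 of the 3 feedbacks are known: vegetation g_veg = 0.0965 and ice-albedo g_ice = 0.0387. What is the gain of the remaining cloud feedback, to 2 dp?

0.01

Amplification A = ΔT/ΔT₀ = 2.68/2.3 = 1.165.
Total gain g = 1 − 1/A = 1 − 1/1.165 = 0.1416.
Known gains sum to 0.0965 + 0.0387 = 0.1352.
g_cld = 0.1416 − 0.1352 = 0.01.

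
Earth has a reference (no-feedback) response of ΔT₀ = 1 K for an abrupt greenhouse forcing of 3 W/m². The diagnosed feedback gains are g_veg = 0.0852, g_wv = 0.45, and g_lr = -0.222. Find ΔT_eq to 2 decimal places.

1.46 K

Total gain g = 0.0852 + 0.45 − 0.222 = 0.3132.
Amplification A = 1/(1 − 0.3132) = 1.456.
ΔT = 1 × 1.456 = 1.46 K.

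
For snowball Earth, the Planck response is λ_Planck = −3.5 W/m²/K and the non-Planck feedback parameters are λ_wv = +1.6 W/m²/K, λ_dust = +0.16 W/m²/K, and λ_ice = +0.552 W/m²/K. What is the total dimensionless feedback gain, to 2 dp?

Convert to gains: g_wv = 1.6/3.5 = 0.4571; g_dust = 0.16/3.5 = 0.04571; g_ice = 0.552/3.5 = 0.1577.
Total gain g = 0.66051.

0.66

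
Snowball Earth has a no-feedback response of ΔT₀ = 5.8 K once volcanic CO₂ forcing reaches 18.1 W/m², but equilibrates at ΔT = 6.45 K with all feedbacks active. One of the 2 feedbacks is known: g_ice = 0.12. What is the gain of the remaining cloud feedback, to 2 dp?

-0.02

Amplification A = ΔT/ΔT₀ = 6.45/5.8 = 1.112.
Total gain g = 1 − 1/A = 1 − 1/1.112 = 0.1007.
The known gain is 0.12.
g_cld = 0.1007 − 0.12 = -0.02.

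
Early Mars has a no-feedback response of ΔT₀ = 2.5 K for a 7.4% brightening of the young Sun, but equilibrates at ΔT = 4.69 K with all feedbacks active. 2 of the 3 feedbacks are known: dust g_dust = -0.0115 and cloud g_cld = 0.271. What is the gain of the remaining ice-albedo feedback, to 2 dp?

0.21

Amplification A = ΔT/ΔT₀ = 4.69/2.5 = 1.876.
Total gain g = 1 − 1/A = 1 − 1/1.876 = 0.467.
Known gains sum to -0.0115 + 0.271 = 0.2595.
g_ice = 0.467 − 0.2595 = 0.21.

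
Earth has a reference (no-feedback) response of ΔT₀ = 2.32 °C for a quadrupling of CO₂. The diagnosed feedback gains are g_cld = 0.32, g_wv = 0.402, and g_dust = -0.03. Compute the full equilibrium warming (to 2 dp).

Total gain g = 0.32 + 0.402 − 0.03 = 0.692.
Amplification A = 1/(1 − 0.692) = 3.247.
ΔT = 2.32 × 3.247 = 7.53 °C.

7.53 °C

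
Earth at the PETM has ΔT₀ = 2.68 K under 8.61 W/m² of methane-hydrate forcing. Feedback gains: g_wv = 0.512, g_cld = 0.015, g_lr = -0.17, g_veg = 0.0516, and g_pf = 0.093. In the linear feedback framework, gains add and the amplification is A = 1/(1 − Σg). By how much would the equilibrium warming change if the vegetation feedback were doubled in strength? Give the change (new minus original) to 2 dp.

0.62 K

Original: g = 0.5016, ΔT = 2.68/(1−0.5016) = 5.3772 K.
With doubled vegetation: g' = 0.5532, ΔT' = 2.68/(1−0.5532) = 5.9982 K.
Change = 5.9982 − 5.3772 = 0.62 K.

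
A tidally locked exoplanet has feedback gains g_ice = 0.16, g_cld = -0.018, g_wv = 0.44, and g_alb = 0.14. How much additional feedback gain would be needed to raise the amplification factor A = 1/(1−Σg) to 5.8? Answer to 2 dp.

0.11

Current total gain = 0.722.
Target gain for A = 5.8: g* = 1 − 1/5.8 = 0.8276.
Additional gain needed = 0.8276 − 0.722 = 0.11.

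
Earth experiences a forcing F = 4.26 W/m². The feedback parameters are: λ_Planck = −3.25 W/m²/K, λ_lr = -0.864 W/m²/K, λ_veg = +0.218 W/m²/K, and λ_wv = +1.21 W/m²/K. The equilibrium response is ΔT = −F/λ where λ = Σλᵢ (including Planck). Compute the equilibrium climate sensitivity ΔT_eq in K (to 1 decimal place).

1.6 K

Net feedback parameter λ = (−3.25) + (-0.864) + (+0.218) + (+1.21) = -2.686 W/m²/K.
ΔT = −F/λ = −4.26/(-2.686) = 1.6 K.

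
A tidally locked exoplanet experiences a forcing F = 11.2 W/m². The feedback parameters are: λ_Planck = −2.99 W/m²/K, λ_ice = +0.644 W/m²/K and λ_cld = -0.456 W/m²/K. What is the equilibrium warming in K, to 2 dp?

Net feedback parameter λ = (−2.99) + (+0.644) + (-0.456) = -2.802 W/m²/K.
ΔT = −F/λ = −11.2/(-2.802) = 4.00 K.

4.00 K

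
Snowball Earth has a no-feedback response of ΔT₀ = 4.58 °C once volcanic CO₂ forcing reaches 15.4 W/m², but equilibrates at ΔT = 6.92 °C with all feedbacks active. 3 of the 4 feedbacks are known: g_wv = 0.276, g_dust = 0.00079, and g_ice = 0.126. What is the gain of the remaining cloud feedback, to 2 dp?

-0.06

Amplification A = ΔT/ΔT₀ = 6.92/4.58 = 1.511.
Total gain g = 1 − 1/A = 1 − 1/1.511 = 0.3382.
Known gains sum to 0.276 + 0.00079 + 0.126 = 0.40279.
g_cld = 0.3382 − 0.40279 = -0.06.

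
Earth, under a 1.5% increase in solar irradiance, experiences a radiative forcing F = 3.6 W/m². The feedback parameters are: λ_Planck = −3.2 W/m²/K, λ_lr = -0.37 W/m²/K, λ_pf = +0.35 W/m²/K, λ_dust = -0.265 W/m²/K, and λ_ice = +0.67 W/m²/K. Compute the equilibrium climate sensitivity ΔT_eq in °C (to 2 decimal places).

Net feedback parameter λ = (−3.2) + (-0.37) + (+0.35) + (-0.265) + (+0.67) = -2.815 W/m²/K.
ΔT = −F/λ = −3.6/(-2.815) = 1.28 °C.

1.28 °C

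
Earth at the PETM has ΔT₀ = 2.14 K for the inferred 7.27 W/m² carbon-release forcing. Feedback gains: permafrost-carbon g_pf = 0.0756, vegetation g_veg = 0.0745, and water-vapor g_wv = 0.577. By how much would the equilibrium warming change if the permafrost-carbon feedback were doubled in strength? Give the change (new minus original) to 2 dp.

Original: g = 0.7271, ΔT = 2.14/(1−0.7271) = 7.8417 K.
With doubled permafrost-carbon: g' = 0.8027, ΔT' = 2.14/(1−0.8027) = 10.8464 K.
Change = 10.8464 − 7.8417 = 3.00 K.

3.00 K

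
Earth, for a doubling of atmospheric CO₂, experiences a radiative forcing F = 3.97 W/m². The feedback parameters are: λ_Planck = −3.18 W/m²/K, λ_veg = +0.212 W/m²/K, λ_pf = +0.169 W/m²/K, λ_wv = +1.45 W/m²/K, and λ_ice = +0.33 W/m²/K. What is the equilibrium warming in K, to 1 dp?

3.9 K

Net feedback parameter λ = (−3.18) + (+0.212) + (+0.169) + (+1.45) + (+0.33) = -1.019 W/m²/K.
ΔT = −F/λ = −3.97/(-1.019) = 3.9 K.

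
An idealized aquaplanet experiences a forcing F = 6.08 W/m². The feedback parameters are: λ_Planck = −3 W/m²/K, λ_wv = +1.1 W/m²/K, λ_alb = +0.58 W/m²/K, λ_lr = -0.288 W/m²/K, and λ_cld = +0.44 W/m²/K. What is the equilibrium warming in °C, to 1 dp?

Net feedback parameter λ = (−3) + (+1.1) + (+0.58) + (-0.288) + (+0.44) = -1.168 W/m²/K.
ΔT = −F/λ = −6.08/(-1.168) = 5.2 °C.

5.2 °C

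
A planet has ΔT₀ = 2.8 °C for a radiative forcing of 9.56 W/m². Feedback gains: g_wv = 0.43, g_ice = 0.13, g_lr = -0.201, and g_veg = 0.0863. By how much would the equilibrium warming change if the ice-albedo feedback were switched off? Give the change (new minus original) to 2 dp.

Original: g = 0.4453, ΔT = 2.8/(1−0.4453) = 5.0478 °C.
Without ice-albedo: g' = 0.3153, ΔT' = 2.8/(1−0.3153) = 4.0894 °C.
Change = 4.0894 − 5.0478 = -0.96 °C.

-0.96 °C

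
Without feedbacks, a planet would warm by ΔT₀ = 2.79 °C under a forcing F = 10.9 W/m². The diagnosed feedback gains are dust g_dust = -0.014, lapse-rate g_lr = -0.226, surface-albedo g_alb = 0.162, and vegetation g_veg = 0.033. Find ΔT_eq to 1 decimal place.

Total gain g = -0.014 − 0.226 + 0.162 + 0.033 = -0.045.
Amplification A = 1/(1 + 0.045) = 0.9569.
ΔT = 2.79 × 0.9569 = 2.7 °C.

2.7 °C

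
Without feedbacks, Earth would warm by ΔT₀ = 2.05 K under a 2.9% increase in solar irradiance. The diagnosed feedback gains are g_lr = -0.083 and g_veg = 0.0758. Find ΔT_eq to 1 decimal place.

2.0 K

Total gain g = -0.083 + 0.0758 = -0.0072.
Amplification A = 1/(1 + 0.0072) = 0.9929.
ΔT = 2.05 × 0.9929 = 2.0 K.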